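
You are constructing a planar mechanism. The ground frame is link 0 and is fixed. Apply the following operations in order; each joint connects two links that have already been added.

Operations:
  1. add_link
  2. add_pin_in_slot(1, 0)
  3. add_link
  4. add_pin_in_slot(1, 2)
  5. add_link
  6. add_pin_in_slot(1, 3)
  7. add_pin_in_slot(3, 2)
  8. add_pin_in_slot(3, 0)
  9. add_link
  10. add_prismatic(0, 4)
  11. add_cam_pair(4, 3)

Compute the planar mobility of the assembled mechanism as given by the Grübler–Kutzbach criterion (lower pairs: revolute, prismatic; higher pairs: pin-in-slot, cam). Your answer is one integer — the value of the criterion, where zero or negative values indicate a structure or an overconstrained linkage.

L=1 J1=0 J2=0
add link → L=2 J1=0 J2=0
PS@1,0 dof=2 J2 → L=2 J1=0 J2=1
add link → L=3 J1=0 J2=1
PS@1,2 dof=2 J2 → L=3 J1=0 J2=2
add link → L=4 J1=0 J2=2
PS@1,3 dof=2 J2 → L=4 J1=0 J2=3
PS@3,2 dof=2 J2 → L=4 J1=0 J2=4
PS@3,0 dof=2 J2 → L=4 J1=0 J2=5
add link → L=5 J1=0 J2=5
P@0,4 dof=1 J1 → L=5 J1=1 J2=5
C@4,3 dof=2 J2 → L=5 J1=1 J2=6
M=3(L−1)−2J1−J2=3·4−2·1−6=4

M = 4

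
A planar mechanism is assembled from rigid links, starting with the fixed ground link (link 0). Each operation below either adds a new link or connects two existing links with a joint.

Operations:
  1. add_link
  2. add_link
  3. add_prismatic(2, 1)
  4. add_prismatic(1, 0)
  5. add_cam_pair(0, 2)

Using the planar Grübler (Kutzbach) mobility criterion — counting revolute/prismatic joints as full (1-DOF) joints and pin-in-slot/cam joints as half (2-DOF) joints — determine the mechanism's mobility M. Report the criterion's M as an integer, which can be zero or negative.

L=1 J1=0 J2=0
add link → L=2 J1=0 J2=0
add link → L=3 J1=0 J2=0
P@2,1 dof=1 J1 → L=3 J1=1 J2=0
P@1,0 dof=1 J1 → L=3 J1=2 J2=0
C@0,2 dof=2 J2 → L=3 J1=2 J2=1
M=3(L−1)−2J1−J2=3·2−2·2−1=1

M = 1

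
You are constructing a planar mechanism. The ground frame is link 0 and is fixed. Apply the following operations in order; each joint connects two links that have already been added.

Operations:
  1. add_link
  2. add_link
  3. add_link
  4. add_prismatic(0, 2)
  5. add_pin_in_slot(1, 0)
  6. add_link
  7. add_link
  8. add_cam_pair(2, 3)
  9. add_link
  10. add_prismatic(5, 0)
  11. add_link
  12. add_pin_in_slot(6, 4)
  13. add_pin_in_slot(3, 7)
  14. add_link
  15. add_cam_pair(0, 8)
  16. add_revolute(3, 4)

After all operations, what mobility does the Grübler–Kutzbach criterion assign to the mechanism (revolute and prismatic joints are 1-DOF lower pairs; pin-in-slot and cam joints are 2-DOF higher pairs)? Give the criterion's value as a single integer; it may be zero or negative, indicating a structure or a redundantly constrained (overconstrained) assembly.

M = 13

L=1 J1=0 J2=0
add link → L=2 J1=0 J2=0
add link → L=3 J1=0 J2=0
add link → L=4 J1=0 J2=0
P@0,2 dof=1 J1 → L=4 J1=1 J2=0
PS@1,0 dof=2 J2 → L=4 J1=1 J2=1
add link → L=5 J1=1 J2=1
add link → L=6 J1=1 J2=1
C@2,3 dof=2 J2 → L=6 J1=1 J2=2
add link → L=7 J1=1 J2=2
P@5,0 dof=1 J1 → L=7 J1=2 J2=2
add link → L=8 J1=2 J2=2
PS@6,4 dof=2 J2 → L=8 J1=2 J2=3
PS@3,7 dof=2 J2 → L=8 J1=2 J2=4
add link → L=9 J1=2 J2=4
C@0,8 dof=2 J2 → L=9 J1=2 J2=5
R@3,4 dof=1 J1 → L=9 J1=3 J2=5
M=3(L−1)−2J1−J2=3·8−2·3−5=13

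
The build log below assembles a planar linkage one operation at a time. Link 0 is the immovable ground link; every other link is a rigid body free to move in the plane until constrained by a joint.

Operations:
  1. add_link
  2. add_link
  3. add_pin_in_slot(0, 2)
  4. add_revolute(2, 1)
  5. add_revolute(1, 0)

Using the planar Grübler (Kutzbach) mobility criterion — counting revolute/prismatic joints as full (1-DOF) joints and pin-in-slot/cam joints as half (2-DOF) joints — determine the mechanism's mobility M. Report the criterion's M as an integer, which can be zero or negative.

M = 1

ground; <1,0,0>
#1 <2,0,0>
#2 <3,0,0>
PS:0↔2 J2 <3,0,1>
R:2↔1 J1 <3,1,1>
R:1↔0 J1 <3,2,1>
3×2 − 2×2 − 1×1 = 1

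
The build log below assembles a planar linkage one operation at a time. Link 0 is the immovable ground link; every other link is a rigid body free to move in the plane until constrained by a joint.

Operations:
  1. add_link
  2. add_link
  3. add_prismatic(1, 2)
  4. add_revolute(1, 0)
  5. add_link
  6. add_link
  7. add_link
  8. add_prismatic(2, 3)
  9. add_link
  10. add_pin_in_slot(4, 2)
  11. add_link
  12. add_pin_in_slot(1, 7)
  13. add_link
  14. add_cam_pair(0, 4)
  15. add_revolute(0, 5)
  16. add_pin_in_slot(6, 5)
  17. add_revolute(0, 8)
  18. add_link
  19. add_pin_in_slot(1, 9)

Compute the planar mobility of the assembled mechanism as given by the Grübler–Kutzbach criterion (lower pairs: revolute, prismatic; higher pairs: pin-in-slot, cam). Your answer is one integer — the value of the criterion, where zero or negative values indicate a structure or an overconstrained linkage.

M = 12

ground; <1,0,0>
#1 <2,0,0>
#2 <3,0,0>
P:1↔2 J1 <3,1,0>
R:1↔0 J1 <3,2,0>
#3 <4,2,0>
#4 <5,2,0>
#5 <6,2,0>
P:2↔3 J1 <6,3,0>
#6 <7,3,0>
PS:4↔2 J2 <7,3,1>
#7 <8,3,1>
PS:1↔7 J2 <8,3,2>
#8 <9,3,2>
C:0↔4 J2 <9,3,3>
R:0↔5 J1 <9,4,3>
PS:6↔5 J2 <9,4,4>
R:0↔8 J1 <9,5,4>
#9 <10,5,4>
PS:1↔9 J2 <10,5,5>
3×9 − 2×5 − 1×5 = 12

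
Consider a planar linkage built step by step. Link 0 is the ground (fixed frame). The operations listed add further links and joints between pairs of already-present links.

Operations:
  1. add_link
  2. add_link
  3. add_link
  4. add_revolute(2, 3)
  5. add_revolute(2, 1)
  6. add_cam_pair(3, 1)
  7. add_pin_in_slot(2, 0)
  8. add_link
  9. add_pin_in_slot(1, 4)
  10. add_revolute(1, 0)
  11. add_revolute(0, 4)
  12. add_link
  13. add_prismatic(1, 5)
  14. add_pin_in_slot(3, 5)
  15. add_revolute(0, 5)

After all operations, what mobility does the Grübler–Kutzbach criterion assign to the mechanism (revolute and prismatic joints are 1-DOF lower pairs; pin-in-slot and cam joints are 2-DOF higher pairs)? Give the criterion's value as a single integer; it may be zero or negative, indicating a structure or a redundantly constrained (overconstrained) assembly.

link 0 = ground. State L|J1|J2 = 1|0|0
+link1  2|0|0
+link2  3|0|0
+link3  4|0|0
R(2,3) f=1→J1  4|1|0
R(2,1) f=1→J1  4|2|0
C(3,1) f=2→J2  4|2|1
PS(2,0) f=2→J2  4|2|2
+link4  5|2|2
PS(1,4) f=2→J2  5|2|3
R(1,0) f=1→J1  5|3|3
R(0,4) f=1→J1  5|4|3
+link5  6|4|3
P(1,5) f=1→J1  6|5|3
PS(3,5) f=2→J2  6|5|4
R(0,5) f=1→J1  6|6|4
M = 3(6−1)−2·6−4 = 15−12−4 = -1

M = -1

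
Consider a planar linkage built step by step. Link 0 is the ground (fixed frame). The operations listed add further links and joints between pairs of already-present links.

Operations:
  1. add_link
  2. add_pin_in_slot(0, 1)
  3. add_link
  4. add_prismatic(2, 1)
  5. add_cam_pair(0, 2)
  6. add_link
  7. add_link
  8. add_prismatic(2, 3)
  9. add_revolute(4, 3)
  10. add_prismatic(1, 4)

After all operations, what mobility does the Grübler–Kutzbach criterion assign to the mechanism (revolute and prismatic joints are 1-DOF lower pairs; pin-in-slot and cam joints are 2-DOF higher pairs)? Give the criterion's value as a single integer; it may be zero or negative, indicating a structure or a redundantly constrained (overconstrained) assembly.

link 0 = ground. State L|J1|J2 = 1|0|0
+link1  2|0|0
PS(0,1) f=2→J2  2|0|1
+link2  3|0|1
P(2,1) f=1→J1  3|1|1
C(0,2) f=2→J2  3|1|2
+link3  4|1|2
+link4  5|1|2
P(2,3) f=1→J1  5|2|2
R(4,3) f=1→J1  5|3|2
P(1,4) f=1→J1  5|4|2
M = 3(5−1)−2·4−2 = 12−8−2 = 2

M = 2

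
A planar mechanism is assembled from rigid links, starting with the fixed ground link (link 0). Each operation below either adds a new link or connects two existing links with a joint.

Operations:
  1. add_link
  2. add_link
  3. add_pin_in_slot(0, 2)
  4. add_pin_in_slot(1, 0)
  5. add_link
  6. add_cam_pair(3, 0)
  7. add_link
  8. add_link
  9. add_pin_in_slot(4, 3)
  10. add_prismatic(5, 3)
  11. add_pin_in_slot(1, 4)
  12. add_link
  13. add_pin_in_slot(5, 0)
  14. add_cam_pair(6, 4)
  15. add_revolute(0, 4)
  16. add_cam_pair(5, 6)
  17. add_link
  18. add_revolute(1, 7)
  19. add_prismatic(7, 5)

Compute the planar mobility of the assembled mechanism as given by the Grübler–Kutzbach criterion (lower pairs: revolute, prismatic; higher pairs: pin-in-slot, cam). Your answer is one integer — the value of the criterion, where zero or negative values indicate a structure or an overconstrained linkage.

(L,J1,J2)=(1,0,0); link0 fixed
link1: (2,0,0)
link2: (3,0,0)
PS 0-2 [J2]: (3,0,1)
PS 1-0 [J2]: (3,0,2)
link3: (4,0,2)
C 3-0 [J2]: (4,0,3)
link4: (5,0,3)
link5: (6,0,3)
PS 4-3 [J2]: (6,0,4)
P 5-3 [J1]: (6,1,4)
PS 1-4 [J2]: (6,1,5)
link6: (7,1,5)
PS 5-0 [J2]: (7,1,6)
C 6-4 [J2]: (7,1,7)
R 0-4 [J1]: (7,2,7)
C 5-6 [J2]: (7,2,8)
link7: (8,2,8)
R 1-7 [J1]: (8,3,8)
P 7-5 [J1]: (8,4,8)
Grübler: 3·7 − 2·4 − 8 = 5

M = 5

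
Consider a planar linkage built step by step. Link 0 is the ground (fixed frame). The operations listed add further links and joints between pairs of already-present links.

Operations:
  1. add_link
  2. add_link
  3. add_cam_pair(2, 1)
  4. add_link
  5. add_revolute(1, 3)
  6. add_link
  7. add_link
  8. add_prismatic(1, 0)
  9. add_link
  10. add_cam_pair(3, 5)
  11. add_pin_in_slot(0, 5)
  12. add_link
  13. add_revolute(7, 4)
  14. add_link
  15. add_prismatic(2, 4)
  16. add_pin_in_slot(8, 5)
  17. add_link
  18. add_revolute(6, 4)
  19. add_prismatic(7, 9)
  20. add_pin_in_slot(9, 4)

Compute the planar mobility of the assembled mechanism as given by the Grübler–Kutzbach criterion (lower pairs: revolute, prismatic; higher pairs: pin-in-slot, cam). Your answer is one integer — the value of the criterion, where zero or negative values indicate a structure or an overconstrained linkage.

[1;0;0] (link 0 is ground)
L+ [2;0;0]
L+ [3;0;0]
C(2,1)∈J2 [3;0;1]
L+ [4;0;1]
R(1,3)∈J1 [4;1;1]
L+ [5;1;1]
L+ [6;1;1]
P(1,0)∈J1 [6;2;1]
L+ [7;2;1]
C(3,5)∈J2 [7;2;2]
PS(0,5)∈J2 [7;2;3]
L+ [8;2;3]
R(7,4)∈J1 [8;3;3]
L+ [9;3;3]
P(2,4)∈J1 [9;4;3]
PS(8,5)∈J2 [9;4;4]
L+ [10;4;4]
R(6,4)∈J1 [10;5;4]
P(7,9)∈J1 [10;6;4]
PS(9,4)∈J2 [10;6;5]
mobility = 27 − 12 − 5 = 10

M = 10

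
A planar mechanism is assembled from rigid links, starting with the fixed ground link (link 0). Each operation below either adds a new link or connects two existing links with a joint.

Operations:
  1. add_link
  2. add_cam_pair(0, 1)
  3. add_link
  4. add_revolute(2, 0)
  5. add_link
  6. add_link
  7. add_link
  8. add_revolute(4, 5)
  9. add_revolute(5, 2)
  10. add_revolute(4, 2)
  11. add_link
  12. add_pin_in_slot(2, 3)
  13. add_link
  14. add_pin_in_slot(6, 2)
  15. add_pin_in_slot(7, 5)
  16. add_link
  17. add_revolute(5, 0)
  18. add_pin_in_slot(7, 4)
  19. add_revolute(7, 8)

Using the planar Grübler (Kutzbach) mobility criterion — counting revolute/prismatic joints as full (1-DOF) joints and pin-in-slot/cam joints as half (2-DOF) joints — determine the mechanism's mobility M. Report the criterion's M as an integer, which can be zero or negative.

M = 7

[1;0;0] (link 0 is ground)
L+ [2;0;0]
C(0,1)∈J2 [2;0;1]
L+ [3;0;1]
R(2,0)∈J1 [3;1;1]
L+ [4;1;1]
L+ [5;1;1]
L+ [6;1;1]
R(4,5)∈J1 [6;2;1]
R(5,2)∈J1 [6;3;1]
R(4,2)∈J1 [6;4;1]
L+ [7;4;1]
PS(2,3)∈J2 [7;4;2]
L+ [8;4;2]
PS(6,2)∈J2 [8;4;3]
PS(7,5)∈J2 [8;4;4]
L+ [9;4;4]
R(5,0)∈J1 [9;5;4]
PS(7,4)∈J2 [9;5;5]
R(7,8)∈J1 [9;6;5]
mobility = 24 − 12 − 5 = 7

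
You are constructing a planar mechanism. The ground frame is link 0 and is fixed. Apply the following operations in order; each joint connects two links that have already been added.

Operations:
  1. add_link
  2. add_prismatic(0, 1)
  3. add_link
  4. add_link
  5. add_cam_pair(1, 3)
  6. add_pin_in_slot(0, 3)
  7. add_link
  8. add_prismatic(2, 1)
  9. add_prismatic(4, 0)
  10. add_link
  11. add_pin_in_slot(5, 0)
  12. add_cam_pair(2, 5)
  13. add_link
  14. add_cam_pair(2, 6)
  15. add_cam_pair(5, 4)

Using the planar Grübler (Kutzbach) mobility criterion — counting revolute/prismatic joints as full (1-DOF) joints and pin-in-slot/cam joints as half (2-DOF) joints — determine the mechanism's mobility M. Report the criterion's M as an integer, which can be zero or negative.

M = 6

ground; <1,0,0>
#1 <2,0,0>
P:0↔1 J1 <2,1,0>
#2 <3,1,0>
#3 <4,1,0>
C:1↔3 J2 <4,1,1>
PS:0↔3 J2 <4,1,2>
#4 <5,1,2>
P:2↔1 J1 <5,2,2>
P:4↔0 J1 <5,3,2>
#5 <6,3,2>
PS:5↔0 J2 <6,3,3>
C:2↔5 J2 <6,3,4>
#6 <7,3,4>
C:2↔6 J2 <7,3,5>
C:5↔4 J2 <7,3,6>
3×6 − 2×3 − 1×6 = 6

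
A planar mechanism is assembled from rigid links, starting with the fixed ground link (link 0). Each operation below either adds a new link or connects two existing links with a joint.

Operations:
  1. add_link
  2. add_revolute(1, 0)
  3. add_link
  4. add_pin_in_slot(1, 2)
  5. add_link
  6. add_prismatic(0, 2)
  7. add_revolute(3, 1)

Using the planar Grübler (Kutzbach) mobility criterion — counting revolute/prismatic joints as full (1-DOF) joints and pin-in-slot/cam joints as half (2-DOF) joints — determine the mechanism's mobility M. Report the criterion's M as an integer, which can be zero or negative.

M = 2

link 0 = ground. State L|J1|J2 = 1|0|0
+link1  2|0|0
R(1,0) f=1→J1  2|1|0
+link2  3|1|0
PS(1,2) f=2→J2  3|1|1
+link3  4|1|1
P(0,2) f=1→J1  4|2|1
R(3,1) f=1→J1  4|3|1
M = 3(4−1)−2·3−1 = 9−6−1 = 2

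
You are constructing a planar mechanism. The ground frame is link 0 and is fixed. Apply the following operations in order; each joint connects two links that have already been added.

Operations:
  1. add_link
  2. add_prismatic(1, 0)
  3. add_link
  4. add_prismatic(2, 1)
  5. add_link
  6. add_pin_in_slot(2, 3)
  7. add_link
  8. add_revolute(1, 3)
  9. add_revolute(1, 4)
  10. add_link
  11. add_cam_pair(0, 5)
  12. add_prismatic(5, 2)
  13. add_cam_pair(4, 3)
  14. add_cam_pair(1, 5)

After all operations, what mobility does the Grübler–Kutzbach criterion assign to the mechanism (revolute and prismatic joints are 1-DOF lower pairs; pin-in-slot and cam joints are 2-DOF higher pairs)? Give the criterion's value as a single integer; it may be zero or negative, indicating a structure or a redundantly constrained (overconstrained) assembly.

M = 1

ground; <1,0,0>
#1 <2,0,0>
P:1↔0 J1 <2,1,0>
#2 <3,1,0>
P:2↔1 J1 <3,2,0>
#3 <4,2,0>
PS:2↔3 J2 <4,2,1>
#4 <5,2,1>
R:1↔3 J1 <5,3,1>
R:1↔4 J1 <5,4,1>
#5 <6,4,1>
C:0↔5 J2 <6,4,2>
P:5↔2 J1 <6,5,2>
C:4↔3 J2 <6,5,3>
C:1↔5 J2 <6,5,4>
3×5 − 2×5 − 1×4 = 1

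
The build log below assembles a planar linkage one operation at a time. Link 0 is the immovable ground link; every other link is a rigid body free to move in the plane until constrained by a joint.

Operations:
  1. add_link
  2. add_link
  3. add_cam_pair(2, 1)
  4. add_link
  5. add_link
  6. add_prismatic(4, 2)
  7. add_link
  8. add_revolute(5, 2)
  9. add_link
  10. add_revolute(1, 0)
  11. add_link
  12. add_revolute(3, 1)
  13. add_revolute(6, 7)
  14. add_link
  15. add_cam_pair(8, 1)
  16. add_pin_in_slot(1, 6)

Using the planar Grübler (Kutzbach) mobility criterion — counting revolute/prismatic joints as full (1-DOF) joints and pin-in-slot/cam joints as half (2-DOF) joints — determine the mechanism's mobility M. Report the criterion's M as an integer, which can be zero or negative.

L=1 J1=0 J2=0
add link → L=2 J1=0 J2=0
add link → L=3 J1=0 J2=0
C@2,1 dof=2 J2 → L=3 J1=0 J2=1
add link → L=4 J1=0 J2=1
add link → L=5 J1=0 J2=1
P@4,2 dof=1 J1 → L=5 J1=1 J2=1
add link → L=6 J1=1 J2=1
R@5,2 dof=1 J1 → L=6 J1=2 J2=1
add link → L=7 J1=2 J2=1
R@1,0 dof=1 J1 → L=7 J1=3 J2=1
add link → L=8 J1=3 J2=1
R@3,1 dof=1 J1 → L=8 J1=4 J2=1
R@6,7 dof=1 J1 → L=8 J1=5 J2=1
add link → L=9 J1=5 J2=1
C@8,1 dof=2 J2 → L=9 J1=5 J2=2
PS@1,6 dof=2 J2 → L=9 J1=5 J2=3
M=3(L−1)−2J1−J2=3·8−2·5−3=11

M = 11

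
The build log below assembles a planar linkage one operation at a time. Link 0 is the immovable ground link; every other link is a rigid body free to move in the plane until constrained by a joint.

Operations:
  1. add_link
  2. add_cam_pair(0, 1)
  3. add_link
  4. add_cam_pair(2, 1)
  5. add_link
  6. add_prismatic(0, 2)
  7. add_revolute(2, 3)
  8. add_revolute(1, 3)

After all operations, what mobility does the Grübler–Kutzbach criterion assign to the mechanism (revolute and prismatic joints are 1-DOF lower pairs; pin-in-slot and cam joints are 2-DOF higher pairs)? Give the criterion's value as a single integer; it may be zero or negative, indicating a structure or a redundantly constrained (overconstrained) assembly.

M = 1

(L,J1,J2)=(1,0,0); link0 fixed
link1: (2,0,0)
C 0-1 [J2]: (2,0,1)
link2: (3,0,1)
C 2-1 [J2]: (3,0,2)
link3: (4,0,2)
P 0-2 [J1]: (4,1,2)
R 2-3 [J1]: (4,2,2)
R 1-3 [J1]: (4,3,2)
Grübler: 3·3 − 2·3 − 2 = 1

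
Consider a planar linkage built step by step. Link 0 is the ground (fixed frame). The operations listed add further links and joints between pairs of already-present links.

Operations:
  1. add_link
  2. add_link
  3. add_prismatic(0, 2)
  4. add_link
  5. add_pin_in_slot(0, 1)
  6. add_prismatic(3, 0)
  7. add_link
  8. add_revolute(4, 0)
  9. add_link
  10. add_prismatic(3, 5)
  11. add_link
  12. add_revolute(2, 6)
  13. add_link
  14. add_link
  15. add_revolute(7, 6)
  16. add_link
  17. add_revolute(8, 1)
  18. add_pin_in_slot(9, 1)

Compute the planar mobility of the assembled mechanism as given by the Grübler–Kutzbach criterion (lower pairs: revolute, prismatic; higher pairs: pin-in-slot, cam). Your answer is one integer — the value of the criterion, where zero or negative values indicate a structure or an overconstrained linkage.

M = 11

L=1 J1=0 J2=0
add link → L=2 J1=0 J2=0
add link → L=3 J1=0 J2=0
P@0,2 dof=1 J1 → L=3 J1=1 J2=0
add link → L=4 J1=1 J2=0
PS@0,1 dof=2 J2 → L=4 J1=1 J2=1
P@3,0 dof=1 J1 → L=4 J1=2 J2=1
add link → L=5 J1=2 J2=1
R@4,0 dof=1 J1 → L=5 J1=3 J2=1
add link → L=6 J1=3 J2=1
P@3,5 dof=1 J1 → L=6 J1=4 J2=1
add link → L=7 J1=4 J2=1
R@2,6 dof=1 J1 → L=7 J1=5 J2=1
add link → L=8 J1=5 J2=1
add link → L=9 J1=5 J2=1
R@7,6 dof=1 J1 → L=9 J1=6 J2=1
add link → L=10 J1=6 J2=1
R@8,1 dof=1 J1 → L=10 J1=7 J2=1
PS@9,1 dof=2 J2 → L=10 J1=7 J2=2
M=3(L−1)−2J1−J2=3·9−2·7−2=11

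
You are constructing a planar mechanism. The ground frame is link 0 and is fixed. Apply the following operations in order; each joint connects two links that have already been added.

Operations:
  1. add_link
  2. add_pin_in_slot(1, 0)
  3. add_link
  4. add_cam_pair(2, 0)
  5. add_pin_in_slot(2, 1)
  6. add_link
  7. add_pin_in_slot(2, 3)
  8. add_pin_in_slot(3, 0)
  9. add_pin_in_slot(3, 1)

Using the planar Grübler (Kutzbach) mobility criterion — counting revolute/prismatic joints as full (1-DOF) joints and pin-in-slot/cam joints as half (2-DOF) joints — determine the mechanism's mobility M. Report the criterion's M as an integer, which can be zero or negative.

M = 3

L=1 J1=0 J2=0
add link → L=2 J1=0 J2=0
PS@1,0 dof=2 J2 → L=2 J1=0 J2=1
add link → L=3 J1=0 J2=1
C@2,0 dof=2 J2 → L=3 J1=0 J2=2
PS@2,1 dof=2 J2 → L=3 J1=0 J2=3
add link → L=4 J1=0 J2=3
PS@2,3 dof=2 J2 → L=4 J1=0 J2=4
PS@3,0 dof=2 J2 → L=4 J1=0 J2=5
PS@3,1 dof=2 J2 → L=4 J1=0 J2=6
M=3(L−1)−2J1−J2=3·3−2·0−6=3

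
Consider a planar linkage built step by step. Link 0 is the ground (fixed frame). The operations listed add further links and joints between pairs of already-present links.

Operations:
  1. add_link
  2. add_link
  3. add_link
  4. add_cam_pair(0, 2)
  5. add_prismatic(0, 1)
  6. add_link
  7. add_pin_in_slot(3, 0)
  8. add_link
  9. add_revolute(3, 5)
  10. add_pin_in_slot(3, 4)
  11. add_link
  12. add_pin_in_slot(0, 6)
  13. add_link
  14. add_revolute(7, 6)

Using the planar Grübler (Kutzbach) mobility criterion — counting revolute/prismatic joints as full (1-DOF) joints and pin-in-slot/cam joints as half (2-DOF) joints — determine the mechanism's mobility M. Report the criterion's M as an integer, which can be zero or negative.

M = 11

(L,J1,J2)=(1,0,0); link0 fixed
link1: (2,0,0)
link2: (3,0,0)
link3: (4,0,0)
C 0-2 [J2]: (4,0,1)
P 0-1 [J1]: (4,1,1)
link4: (5,1,1)
PS 3-0 [J2]: (5,1,2)
link5: (6,1,2)
R 3-5 [J1]: (6,2,2)
PS 3-4 [J2]: (6,2,3)
link6: (7,2,3)
PS 0-6 [J2]: (7,2,4)
link7: (8,2,4)
R 7-6 [J1]: (8,3,4)
Grübler: 3·7 − 2·3 − 4 = 11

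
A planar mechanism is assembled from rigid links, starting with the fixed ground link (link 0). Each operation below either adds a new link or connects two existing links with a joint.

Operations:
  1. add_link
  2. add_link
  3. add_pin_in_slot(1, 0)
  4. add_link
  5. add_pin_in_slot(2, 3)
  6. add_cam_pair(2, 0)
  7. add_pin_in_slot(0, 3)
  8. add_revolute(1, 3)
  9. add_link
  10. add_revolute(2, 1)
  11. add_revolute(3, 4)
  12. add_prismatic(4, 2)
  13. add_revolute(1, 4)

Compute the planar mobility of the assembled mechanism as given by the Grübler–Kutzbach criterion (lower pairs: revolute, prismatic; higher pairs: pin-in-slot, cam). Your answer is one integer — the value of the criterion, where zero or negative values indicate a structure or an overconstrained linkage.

link 0 = ground. State L|J1|J2 = 1|0|0
+link1  2|0|0
+link2  3|0|0
PS(1,0) f=2→J2  3|0|1
+link3  4|0|1
PS(2,3) f=2→J2  4|0|2
C(2,0) f=2→J2  4|0|3
PS(0,3) f=2→J2  4|0|4
R(1,3) f=1→J1  4|1|4
+link4  5|1|4
R(2,1) f=1→J1  5|2|4
R(3,4) f=1→J1  5|3|4
P(4,2) f=1→J1  5|4|4
R(1,4) f=1→J1  5|5|4
M = 3(5−1)−2·5−4 = 12−10−4 = -2

M = -2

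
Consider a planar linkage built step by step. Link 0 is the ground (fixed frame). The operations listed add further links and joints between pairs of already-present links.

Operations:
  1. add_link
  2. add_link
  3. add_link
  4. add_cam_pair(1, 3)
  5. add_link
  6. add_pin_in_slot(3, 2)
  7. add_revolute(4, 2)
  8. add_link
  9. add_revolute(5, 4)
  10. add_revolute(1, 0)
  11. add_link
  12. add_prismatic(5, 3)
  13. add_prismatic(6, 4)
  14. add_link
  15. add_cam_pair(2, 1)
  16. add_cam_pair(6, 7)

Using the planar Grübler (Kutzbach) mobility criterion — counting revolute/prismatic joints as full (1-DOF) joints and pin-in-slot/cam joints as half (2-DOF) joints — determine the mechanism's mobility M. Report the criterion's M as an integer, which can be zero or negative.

ground; <1,0,0>
#1 <2,0,0>
#2 <3,0,0>
#3 <4,0,0>
C:1↔3 J2 <4,0,1>
#4 <5,0,1>
PS:3↔2 J2 <5,0,2>
R:4↔2 J1 <5,1,2>
#5 <6,1,2>
R:5↔4 J1 <6,2,2>
R:1↔0 J1 <6,3,2>
#6 <7,3,2>
P:5↔3 J1 <7,4,2>
P:6↔4 J1 <7,5,2>
#7 <8,5,2>
C:2↔1 J2 <8,5,3>
C:6↔7 J2 <8,5,4>
3×7 − 2×5 − 1×4 = 7

M = 7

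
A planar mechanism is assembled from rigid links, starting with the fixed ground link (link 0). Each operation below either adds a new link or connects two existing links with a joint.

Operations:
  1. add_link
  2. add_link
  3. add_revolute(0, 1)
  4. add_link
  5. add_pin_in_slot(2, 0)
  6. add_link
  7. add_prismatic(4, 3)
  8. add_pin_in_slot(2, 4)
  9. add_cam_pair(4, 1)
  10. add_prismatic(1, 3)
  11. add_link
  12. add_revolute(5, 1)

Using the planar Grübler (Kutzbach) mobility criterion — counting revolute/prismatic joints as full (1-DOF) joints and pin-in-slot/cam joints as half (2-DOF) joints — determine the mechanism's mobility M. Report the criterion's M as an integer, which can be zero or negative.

M = 4

[1;0;0] (link 0 is ground)
L+ [2;0;0]
L+ [3;0;0]
R(0,1)∈J1 [3;1;0]
L+ [4;1;0]
PS(2,0)∈J2 [4;1;1]
L+ [5;1;1]
P(4,3)∈J1 [5;2;1]
PS(2,4)∈J2 [5;2;2]
C(4,1)∈J2 [5;2;3]
P(1,3)∈J1 [5;3;3]
L+ [6;3;3]
R(5,1)∈J1 [6;4;3]
mobility = 15 − 8 − 3 = 4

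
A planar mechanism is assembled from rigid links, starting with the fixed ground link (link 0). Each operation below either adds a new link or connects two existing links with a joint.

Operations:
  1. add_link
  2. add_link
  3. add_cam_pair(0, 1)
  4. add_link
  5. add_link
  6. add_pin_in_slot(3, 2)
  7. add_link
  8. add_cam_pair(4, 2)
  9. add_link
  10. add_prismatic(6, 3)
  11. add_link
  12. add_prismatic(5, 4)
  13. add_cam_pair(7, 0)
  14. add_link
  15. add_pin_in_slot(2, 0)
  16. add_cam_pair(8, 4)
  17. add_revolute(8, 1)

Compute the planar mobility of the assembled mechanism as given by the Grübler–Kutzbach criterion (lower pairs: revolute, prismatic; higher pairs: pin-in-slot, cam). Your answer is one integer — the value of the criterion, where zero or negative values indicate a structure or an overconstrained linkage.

M = 12

[1;0;0] (link 0 is ground)
L+ [2;0;0]
L+ [3;0;0]
C(0,1)∈J2 [3;0;1]
L+ [4;0;1]
L+ [5;0;1]
PS(3,2)∈J2 [5;0;2]
L+ [6;0;2]
C(4,2)∈J2 [6;0;3]
L+ [7;0;3]
P(6,3)∈J1 [7;1;3]
L+ [8;1;3]
P(5,4)∈J1 [8;2;3]
C(7,0)∈J2 [8;2;4]
L+ [9;2;4]
PS(2,0)∈J2 [9;2;5]
C(8,4)∈J2 [9;2;6]
R(8,1)∈J1 [9;3;6]
mobility = 24 − 6 − 6 = 12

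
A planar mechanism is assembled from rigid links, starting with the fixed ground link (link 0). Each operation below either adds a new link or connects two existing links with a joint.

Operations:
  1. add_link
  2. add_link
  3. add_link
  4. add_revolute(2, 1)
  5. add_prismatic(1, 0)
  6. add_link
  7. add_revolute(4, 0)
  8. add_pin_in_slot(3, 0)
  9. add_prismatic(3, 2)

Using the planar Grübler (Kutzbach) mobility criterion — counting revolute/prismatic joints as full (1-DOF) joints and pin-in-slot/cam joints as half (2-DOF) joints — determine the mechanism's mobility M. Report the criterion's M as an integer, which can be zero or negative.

link 0 = ground. State L|J1|J2 = 1|0|0
+link1  2|0|0
+link2  3|0|0
+link3  4|0|0
R(2,1) f=1→J1  4|1|0
P(1,0) f=1→J1  4|2|0
+link4  5|2|0
R(4,0) f=1→J1  5|3|0
PS(3,0) f=2→J2  5|3|1
P(3,2) f=1→J1  5|4|1
M = 3(5−1)−2·4−1 = 12−8−1 = 3

M = 3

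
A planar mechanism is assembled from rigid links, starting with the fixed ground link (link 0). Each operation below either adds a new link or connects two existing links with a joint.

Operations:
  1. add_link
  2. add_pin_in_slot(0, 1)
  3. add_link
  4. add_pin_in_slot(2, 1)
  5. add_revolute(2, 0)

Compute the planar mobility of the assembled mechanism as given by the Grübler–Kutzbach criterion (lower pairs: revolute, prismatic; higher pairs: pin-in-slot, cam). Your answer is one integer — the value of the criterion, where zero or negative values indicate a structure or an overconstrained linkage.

[1;0;0] (link 0 is ground)
L+ [2;0;0]
PS(0,1)∈J2 [2;0;1]
L+ [3;0;1]
PS(2,1)∈J2 [3;0;2]
R(2,0)∈J1 [3;1;2]
mobility = 6 − 2 − 2 = 2

M = 2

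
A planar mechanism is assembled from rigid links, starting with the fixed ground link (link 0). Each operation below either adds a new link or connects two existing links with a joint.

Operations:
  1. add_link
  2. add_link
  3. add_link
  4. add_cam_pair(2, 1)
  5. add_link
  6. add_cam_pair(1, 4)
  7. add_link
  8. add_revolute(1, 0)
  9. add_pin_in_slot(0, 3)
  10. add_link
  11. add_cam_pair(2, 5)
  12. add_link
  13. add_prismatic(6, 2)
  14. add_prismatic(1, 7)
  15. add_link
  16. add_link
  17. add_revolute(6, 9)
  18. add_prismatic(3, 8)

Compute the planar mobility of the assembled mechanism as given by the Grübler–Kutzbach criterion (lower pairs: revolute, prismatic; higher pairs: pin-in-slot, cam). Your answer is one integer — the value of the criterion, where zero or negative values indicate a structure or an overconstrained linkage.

M = 13

[1;0;0] (link 0 is ground)
L+ [2;0;0]
L+ [3;0;0]
L+ [4;0;0]
C(2,1)∈J2 [4;0;1]
L+ [5;0;1]
C(1,4)∈J2 [5;0;2]
L+ [6;0;2]
R(1,0)∈J1 [6;1;2]
PS(0,3)∈J2 [6;1;3]
L+ [7;1;3]
C(2,5)∈J2 [7;1;4]
L+ [8;1;4]
P(6,2)∈J1 [8;2;4]
P(1,7)∈J1 [8;3;4]
L+ [9;3;4]
L+ [10;3;4]
R(6,9)∈J1 [10;4;4]
P(3,8)∈J1 [10;5;4]
mobility = 27 − 10 − 4 = 13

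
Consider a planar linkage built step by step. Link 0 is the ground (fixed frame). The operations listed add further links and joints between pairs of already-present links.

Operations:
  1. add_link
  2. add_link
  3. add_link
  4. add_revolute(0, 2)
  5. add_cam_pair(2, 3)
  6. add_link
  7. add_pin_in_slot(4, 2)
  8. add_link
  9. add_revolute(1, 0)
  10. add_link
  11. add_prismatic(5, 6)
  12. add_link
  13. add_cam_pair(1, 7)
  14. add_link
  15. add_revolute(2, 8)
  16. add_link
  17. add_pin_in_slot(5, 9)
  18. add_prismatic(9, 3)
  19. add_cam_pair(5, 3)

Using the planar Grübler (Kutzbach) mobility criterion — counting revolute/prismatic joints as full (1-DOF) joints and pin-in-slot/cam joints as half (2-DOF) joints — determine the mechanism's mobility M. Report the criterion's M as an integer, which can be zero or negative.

L=1 J1=0 J2=0
add link → L=2 J1=0 J2=0
add link → L=3 J1=0 J2=0
add link → L=4 J1=0 J2=0
R@0,2 dof=1 J1 → L=4 J1=1 J2=0
C@2,3 dof=2 J2 → L=4 J1=1 J2=1
add link → L=5 J1=1 J2=1
PS@4,2 dof=2 J2 → L=5 J1=1 J2=2
add link → L=6 J1=1 J2=2
R@1,0 dof=1 J1 → L=6 J1=2 J2=2
add link → L=7 J1=2 J2=2
P@5,6 dof=1 J1 → L=7 J1=3 J2=2
add link → L=8 J1=3 J2=2
C@1,7 dof=2 J2 → L=8 J1=3 J2=3
add link → L=9 J1=3 J2=3
R@2,8 dof=1 J1 → L=9 J1=4 J2=3
add link → L=10 J1=4 J2=3
PS@5,9 dof=2 J2 → L=10 J1=4 J2=4
P@9,3 dof=1 J1 → L=10 J1=5 J2=4
C@5,3 dof=2 J2 → L=10 J1=5 J2=5
M=3(L−1)−2J1−J2=3·9−2·5−5=12

M = 12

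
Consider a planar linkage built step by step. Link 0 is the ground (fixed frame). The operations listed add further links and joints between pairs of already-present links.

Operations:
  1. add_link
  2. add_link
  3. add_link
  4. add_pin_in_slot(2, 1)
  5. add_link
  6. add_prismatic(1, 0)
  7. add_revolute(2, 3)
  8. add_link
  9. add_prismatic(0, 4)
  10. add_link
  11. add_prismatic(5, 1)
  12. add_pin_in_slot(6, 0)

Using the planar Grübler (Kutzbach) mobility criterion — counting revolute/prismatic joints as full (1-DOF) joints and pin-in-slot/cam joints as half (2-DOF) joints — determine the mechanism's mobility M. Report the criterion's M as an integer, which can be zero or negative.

M = 8

[1;0;0] (link 0 is ground)
L+ [2;0;0]
L+ [3;0;0]
L+ [4;0;0]
PS(2,1)∈J2 [4;0;1]
L+ [5;0;1]
P(1,0)∈J1 [5;1;1]
R(2,3)∈J1 [5;2;1]
L+ [6;2;1]
P(0,4)∈J1 [6;3;1]
L+ [7;3;1]
P(5,1)∈J1 [7;4;1]
PS(6,0)∈J2 [7;4;2]
mobility = 18 − 8 − 2 = 8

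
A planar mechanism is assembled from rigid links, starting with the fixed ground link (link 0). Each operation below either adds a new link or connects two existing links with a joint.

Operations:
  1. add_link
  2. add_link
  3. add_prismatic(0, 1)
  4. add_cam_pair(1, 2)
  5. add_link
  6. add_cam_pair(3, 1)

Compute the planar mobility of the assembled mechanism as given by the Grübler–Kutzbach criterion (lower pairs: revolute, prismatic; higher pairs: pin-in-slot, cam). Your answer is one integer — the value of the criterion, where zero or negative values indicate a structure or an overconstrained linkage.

M = 5

ground; <1,0,0>
#1 <2,0,0>
#2 <3,0,0>
P:0↔1 J1 <3,1,0>
C:1↔2 J2 <3,1,1>
#3 <4,1,1>
C:3↔1 J2 <4,1,2>
3×3 − 2×1 − 1×2 = 5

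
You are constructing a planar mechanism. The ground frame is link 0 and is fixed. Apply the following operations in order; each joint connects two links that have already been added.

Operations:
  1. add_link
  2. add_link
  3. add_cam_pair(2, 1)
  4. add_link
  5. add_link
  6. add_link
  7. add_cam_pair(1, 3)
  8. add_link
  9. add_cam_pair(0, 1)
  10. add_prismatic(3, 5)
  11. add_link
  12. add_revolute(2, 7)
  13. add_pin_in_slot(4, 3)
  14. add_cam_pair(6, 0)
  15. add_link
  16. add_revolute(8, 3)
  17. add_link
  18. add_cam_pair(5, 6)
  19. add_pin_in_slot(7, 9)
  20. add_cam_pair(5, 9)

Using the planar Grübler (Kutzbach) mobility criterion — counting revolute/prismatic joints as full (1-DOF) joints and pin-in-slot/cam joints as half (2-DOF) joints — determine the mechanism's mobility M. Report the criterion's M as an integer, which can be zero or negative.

M = 13

link 0 = ground. State L|J1|J2 = 1|0|0
+link1  2|0|0
+link2  3|0|0
C(2,1) f=2→J2  3|0|1
+link3  4|0|1
+link4  5|0|1
+link5  6|0|1
C(1,3) f=2→J2  6|0|2
+link6  7|0|2
C(0,1) f=2→J2  7|0|3
P(3,5) f=1→J1  7|1|3
+link7  8|1|3
R(2,7) f=1→J1  8|2|3
PS(4,3) f=2→J2  8|2|4
C(6,0) f=2→J2  8|2|5
+link8  9|2|5
R(8,3) f=1→J1  9|3|5
+link9  10|3|5
C(5,6) f=2→J2  10|3|6
PS(7,9) f=2→J2  10|3|7
C(5,9) f=2→J2  10|3|8
M = 3(10−1)−2·3−8 = 27−6−8 = 13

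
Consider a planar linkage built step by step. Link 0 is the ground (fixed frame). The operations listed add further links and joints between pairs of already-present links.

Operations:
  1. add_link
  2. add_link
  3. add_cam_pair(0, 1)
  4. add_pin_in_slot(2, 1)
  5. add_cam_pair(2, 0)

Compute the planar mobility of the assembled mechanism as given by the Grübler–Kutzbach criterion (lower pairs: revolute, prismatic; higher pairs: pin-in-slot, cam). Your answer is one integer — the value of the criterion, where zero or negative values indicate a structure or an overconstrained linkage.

link 0 = ground. State L|J1|J2 = 1|0|0
+link1  2|0|0
+link2  3|0|0
C(0,1) f=2→J2  3|0|1
PS(2,1) f=2→J2  3|0|2
C(2,0) f=2→J2  3|0|3
M = 3(3−1)−2·0−3 = 6−0−3 = 3

M = 3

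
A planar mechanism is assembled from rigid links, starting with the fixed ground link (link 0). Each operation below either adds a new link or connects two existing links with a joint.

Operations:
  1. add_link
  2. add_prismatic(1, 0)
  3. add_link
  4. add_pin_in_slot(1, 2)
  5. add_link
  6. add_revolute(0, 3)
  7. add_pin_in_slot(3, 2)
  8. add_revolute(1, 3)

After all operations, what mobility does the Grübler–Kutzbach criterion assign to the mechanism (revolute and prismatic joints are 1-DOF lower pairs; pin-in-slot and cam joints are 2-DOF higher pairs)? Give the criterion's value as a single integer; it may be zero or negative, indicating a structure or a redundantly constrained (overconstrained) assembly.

M = 1

L=1 J1=0 J2=0
add link → L=2 J1=0 J2=0
P@1,0 dof=1 J1 → L=2 J1=1 J2=0
add link → L=3 J1=1 J2=0
PS@1,2 dof=2 J2 → L=3 J1=1 J2=1
add link → L=4 J1=1 J2=1
R@0,3 dof=1 J1 → L=4 J1=2 J2=1
PS@3,2 dof=2 J2 → L=4 J1=2 J2=2
R@1,3 dof=1 J1 → L=4 J1=3 J2=2
M=3(L−1)−2J1−J2=3·3−2·3−2=1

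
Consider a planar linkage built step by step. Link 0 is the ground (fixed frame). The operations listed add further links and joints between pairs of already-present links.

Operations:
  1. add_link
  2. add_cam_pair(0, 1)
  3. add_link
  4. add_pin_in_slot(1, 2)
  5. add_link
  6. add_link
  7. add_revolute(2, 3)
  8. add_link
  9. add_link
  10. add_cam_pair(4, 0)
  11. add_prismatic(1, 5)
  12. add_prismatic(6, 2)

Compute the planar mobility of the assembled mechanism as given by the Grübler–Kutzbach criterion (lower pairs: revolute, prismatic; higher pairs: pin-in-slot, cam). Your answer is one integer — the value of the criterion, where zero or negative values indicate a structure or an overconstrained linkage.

M = 9

L=1 J1=0 J2=0
add link → L=2 J1=0 J2=0
C@0,1 dof=2 J2 → L=2 J1=0 J2=1
add link → L=3 J1=0 J2=1
PS@1,2 dof=2 J2 → L=3 J1=0 J2=2
add link → L=4 J1=0 J2=2
add link → L=5 J1=0 J2=2
R@2,3 dof=1 J1 → L=5 J1=1 J2=2
add link → L=6 J1=1 J2=2
add link → L=7 J1=1 J2=2
C@4,0 dof=2 J2 → L=7 J1=1 J2=3
P@1,5 dof=1 J1 → L=7 J1=2 J2=3
P@6,2 dof=1 J1 → L=7 J1=3 J2=3
M=3(L−1)−2J1−J2=3·6−2·3−3=9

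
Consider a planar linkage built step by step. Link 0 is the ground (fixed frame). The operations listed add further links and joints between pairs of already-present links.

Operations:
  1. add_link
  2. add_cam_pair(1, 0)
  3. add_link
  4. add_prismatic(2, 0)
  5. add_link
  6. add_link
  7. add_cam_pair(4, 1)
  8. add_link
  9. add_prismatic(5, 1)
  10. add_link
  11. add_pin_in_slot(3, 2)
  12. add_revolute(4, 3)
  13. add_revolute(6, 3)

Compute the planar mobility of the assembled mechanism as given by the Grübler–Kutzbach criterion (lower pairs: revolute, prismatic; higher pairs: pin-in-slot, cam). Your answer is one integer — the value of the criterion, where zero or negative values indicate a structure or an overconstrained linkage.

(L,J1,J2)=(1,0,0); link0 fixed
link1: (2,0,0)
C 1-0 [J2]: (2,0,1)
link2: (3,0,1)
P 2-0 [J1]: (3,1,1)
link3: (4,1,1)
link4: (5,1,1)
C 4-1 [J2]: (5,1,2)
link5: (6,1,2)
P 5-1 [J1]: (6,2,2)
link6: (7,2,2)
PS 3-2 [J2]: (7,2,3)
R 4-3 [J1]: (7,3,3)
R 6-3 [J1]: (7,4,3)
Grübler: 3·6 − 2·4 − 3 = 7

M = 7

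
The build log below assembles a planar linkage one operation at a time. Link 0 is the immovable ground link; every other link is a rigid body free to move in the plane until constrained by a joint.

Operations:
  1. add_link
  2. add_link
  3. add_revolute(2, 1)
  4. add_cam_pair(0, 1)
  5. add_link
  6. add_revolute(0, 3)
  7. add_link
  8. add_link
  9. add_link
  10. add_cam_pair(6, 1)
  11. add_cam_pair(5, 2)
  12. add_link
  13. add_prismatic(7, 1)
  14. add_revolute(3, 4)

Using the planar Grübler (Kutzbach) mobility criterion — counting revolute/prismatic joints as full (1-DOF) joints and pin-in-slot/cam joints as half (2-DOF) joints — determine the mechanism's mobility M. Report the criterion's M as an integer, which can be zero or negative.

M = 10

link 0 = ground. State L|J1|J2 = 1|0|0
+link1  2|0|0
+link2  3|0|0
R(2,1) f=1→J1  3|1|0
C(0,1) f=2→J2  3|1|1
+link3  4|1|1
R(0,3) f=1→J1  4|2|1
+link4  5|2|1
+link5  6|2|1
+link6  7|2|1
C(6,1) f=2→J2  7|2|2
C(5,2) f=2→J2  7|2|3
+link7  8|2|3
P(7,1) f=1→J1  8|3|3
R(3,4) f=1→J1  8|4|3
M = 3(8−1)−2·4−3 = 21−8−3 = 10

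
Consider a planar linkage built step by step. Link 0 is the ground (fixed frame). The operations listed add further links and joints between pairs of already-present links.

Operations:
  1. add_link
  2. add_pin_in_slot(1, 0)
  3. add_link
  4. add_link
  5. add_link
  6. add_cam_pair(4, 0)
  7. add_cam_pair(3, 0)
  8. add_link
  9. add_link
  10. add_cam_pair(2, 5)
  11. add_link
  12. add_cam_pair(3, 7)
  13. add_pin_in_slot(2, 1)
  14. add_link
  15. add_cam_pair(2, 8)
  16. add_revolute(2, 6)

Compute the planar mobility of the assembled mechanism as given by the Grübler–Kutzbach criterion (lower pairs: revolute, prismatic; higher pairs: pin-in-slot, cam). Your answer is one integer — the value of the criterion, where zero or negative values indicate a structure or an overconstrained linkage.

M = 15

(L,J1,J2)=(1,0,0); link0 fixed
link1: (2,0,0)
PS 1-0 [J2]: (2,0,1)
link2: (3,0,1)
link3: (4,0,1)
link4: (5,0,1)
C 4-0 [J2]: (5,0,2)
C 3-0 [J2]: (5,0,3)
link5: (6,0,3)
link6: (7,0,3)
C 2-5 [J2]: (7,0,4)
link7: (8,0,4)
C 3-7 [J2]: (8,0,5)
PS 2-1 [J2]: (8,0,6)
link8: (9,0,6)
C 2-8 [J2]: (9,0,7)
R 2-6 [J1]: (9,1,7)
Grübler: 3·8 − 2·1 − 7 = 15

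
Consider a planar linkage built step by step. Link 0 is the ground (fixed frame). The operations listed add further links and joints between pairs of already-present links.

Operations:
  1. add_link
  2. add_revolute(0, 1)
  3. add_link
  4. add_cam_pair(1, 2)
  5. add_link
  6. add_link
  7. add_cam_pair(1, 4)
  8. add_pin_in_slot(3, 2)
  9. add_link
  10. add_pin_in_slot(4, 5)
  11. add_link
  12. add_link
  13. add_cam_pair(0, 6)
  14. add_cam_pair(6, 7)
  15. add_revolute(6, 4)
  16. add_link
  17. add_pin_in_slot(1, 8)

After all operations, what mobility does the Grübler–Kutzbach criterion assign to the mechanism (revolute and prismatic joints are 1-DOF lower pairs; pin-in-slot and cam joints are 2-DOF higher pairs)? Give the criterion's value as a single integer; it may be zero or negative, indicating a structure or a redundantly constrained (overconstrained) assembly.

link 0 = ground. State L|J1|J2 = 1|0|0
+link1  2|0|0
R(0,1) f=1→J1  2|1|0
+link2  3|1|0
C(1,2) f=2→J2  3|1|1
+link3  4|1|1
+link4  5|1|1
C(1,4) f=2→J2  5|1|2
PS(3,2) f=2→J2  5|1|3
+link5  6|1|3
PS(4,5) f=2→J2  6|1|4
+link6  7|1|4
+link7  8|1|4
C(0,6) f=2→J2  8|1|5
C(6,7) f=2→J2  8|1|6
R(6,4) f=1→J1  8|2|6
+link8  9|2|6
PS(1,8) f=2→J2  9|2|7
M = 3(9−1)−2·2−7 = 24−4−7 = 13

M = 13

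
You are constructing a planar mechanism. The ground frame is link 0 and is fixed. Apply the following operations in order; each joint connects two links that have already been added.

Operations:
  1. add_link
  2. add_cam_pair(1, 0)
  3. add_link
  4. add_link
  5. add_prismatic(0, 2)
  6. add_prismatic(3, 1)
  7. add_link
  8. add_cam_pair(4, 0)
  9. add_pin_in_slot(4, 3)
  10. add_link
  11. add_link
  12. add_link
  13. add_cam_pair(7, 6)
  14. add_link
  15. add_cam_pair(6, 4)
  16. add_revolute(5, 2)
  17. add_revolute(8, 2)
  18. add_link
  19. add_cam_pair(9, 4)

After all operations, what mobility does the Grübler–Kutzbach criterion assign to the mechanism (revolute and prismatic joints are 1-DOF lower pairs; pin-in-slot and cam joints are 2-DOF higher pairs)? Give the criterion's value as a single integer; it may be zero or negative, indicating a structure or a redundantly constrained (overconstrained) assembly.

[1;0;0] (link 0 is ground)
L+ [2;0;0]
C(1,0)∈J2 [2;0;1]
L+ [3;0;1]
L+ [4;0;1]
P(0,2)∈J1 [4;1;1]
P(3,1)∈J1 [4;2;1]
L+ [5;2;1]
C(4,0)∈J2 [5;2;2]
PS(4,3)∈J2 [5;2;3]
L+ [6;2;3]
L+ [7;2;3]
L+ [8;2;3]
C(7,6)∈J2 [8;2;4]
L+ [9;2;4]
C(6,4)∈J2 [9;2;5]
R(5,2)∈J1 [9;3;5]
R(8,2)∈J1 [9;4;5]
L+ [10;4;5]
C(9,4)∈J2 [10;4;6]
mobility = 27 − 8 − 6 = 13

M = 13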